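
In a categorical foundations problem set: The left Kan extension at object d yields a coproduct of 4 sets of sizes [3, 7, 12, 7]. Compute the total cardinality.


Pointwise, the left Kan extension (Lan_F H)(d) is the colimit, indexed
by the comma category (F downarrow d), of H composed with the
projection (F downarrow d) -> C. Here that colimit is given
as a coproduct (disjoint union) of sets, so its cardinality is the
sum of the sizes of the summands.
Coproduct of sets with sizes: 3 + 7 + 12 + 7
= 29

29


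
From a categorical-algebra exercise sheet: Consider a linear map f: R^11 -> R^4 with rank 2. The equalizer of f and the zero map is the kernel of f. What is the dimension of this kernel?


The equalizer of f and the zero map is ker(f).
By the rank-nullity theorem: dim(ker(f)) = dim(domain) - rank(f).
dim(ker(f)) = 11 - 2 = 9

9


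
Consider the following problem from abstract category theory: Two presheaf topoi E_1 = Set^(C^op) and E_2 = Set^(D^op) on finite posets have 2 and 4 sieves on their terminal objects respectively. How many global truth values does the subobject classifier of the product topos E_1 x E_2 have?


In a product of presheaf topoi E_1 x E_2, the subobject classifier
is Omega = Omega_1 x Omega_2 (componentwise), so
|Omega(top)| = |Omega_1(top_1)| * |Omega_2(top_2)|.
= 2 * 4 = 8.

8


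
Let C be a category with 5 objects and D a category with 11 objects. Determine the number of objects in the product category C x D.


The product category C x D has objects that are pairs (c, d).
Number of pairs = |Ob(C)| * |Ob(D)| = 5 * 11 = 55

55


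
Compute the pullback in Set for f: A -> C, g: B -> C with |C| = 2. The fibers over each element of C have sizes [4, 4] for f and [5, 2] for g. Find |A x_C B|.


The pullback A x_C B consists of pairs (a, b) with f(a) = g(b).
For each element c in C, the fiber product has |f^-1(c)| * |g^-1(c)| elements.
Summing over C: 4 * 5 + 4 * 2
= 20 + 8 = 28

28


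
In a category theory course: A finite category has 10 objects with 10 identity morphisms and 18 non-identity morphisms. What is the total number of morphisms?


Each object has an identity morphism, giving 10 identities.
Adding the 18 non-identity morphisms:
Total = 10 + 18 = 28

28


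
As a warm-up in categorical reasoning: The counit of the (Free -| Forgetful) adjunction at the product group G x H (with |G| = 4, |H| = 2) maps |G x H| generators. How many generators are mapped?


The counit epsilon_K: F(U(K)) -> K of the Free-Forgetful adjunction
maps |K| generators of F(U(K)) into K. For K = G x H (the product group),
|G x H| = |G| * |H|.
Total generators mapped = 4 * 2 = 8.

8


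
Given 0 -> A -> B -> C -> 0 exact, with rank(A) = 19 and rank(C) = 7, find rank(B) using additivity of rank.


For a short exact sequence 0 -> A -> B -> C -> 0,
rank is additive: rank(B) = rank(A) + rank(C).
rank(B) = 19 + 7 = 26

26


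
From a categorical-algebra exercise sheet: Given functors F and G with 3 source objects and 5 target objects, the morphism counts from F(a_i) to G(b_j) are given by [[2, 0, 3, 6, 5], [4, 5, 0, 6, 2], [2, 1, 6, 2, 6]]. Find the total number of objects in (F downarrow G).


Objects of (F downarrow G) are triples (a, b, h: F(a)->G(b)).
The count equals the sum of all entries in the hom-matrix.
sum(row 0) = 16
sum(row 1) = 17
sum(row 2) = 17
Grand total = 50

50


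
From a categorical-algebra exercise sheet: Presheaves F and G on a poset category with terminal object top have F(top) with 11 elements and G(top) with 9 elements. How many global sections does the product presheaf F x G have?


Global sections of a presheaf on a poset with terminal top satisfy
Gamma(H) ~ H(top). Presheaves admit pointwise products, so
(F x G)(top) = F(top) x G(top) (Cartesian product).
|Gamma(F x G)| = |F(top)| * |G(top)| = 11 * 9 = 99.

99


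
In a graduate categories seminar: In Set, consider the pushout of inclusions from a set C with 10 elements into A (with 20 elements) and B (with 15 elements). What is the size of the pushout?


The pushout A +_C B identifies the images of C in A and B.
|A +_C B| = |A| + |B| - |C| (for injections).
= 20 + 15 - 10 = 25

25


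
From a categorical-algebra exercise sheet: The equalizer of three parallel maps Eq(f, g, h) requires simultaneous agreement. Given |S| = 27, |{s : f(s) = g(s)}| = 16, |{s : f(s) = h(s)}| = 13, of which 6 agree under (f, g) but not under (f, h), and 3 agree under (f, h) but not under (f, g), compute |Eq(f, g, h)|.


Eq(f, g, h) is the triple-agreement set: points in S where all three
maps take the same value. Using inclusion-exclusion on the pairwise data:
Pair (f, g) agrees on 16 points; pair (f, h) on 13 points.
Points agreeing under (f, g) but not (f, h) = 6; under (f, h) but not (f, g) = 3.
Triple-agreement = agreement-in-(f, g) minus points that agree under (f, g) but not (f, h):
|Eq(f, g, h)| = 16 - 6 = 10
(cross-check via (f, h): 13 - 3 = 10.)

10


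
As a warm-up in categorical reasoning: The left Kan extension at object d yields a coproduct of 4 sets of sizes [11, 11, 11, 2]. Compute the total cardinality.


Pointwise, the left Kan extension (Lan_F H)(d) is the colimit, indexed
by the comma category (F downarrow d), of H composed with the
projection (F downarrow d) -> C. Here that colimit is given
as a coproduct (disjoint union) of sets, so its cardinality is the
sum of the sizes of the summands.
Coproduct of sets with sizes: 11 + 11 + 11 + 2
= 35

35


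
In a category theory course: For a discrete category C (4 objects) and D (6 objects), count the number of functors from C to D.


A functor from a discrete category C to D is determined by
where each object maps. Each of the 4 objects of C can map
to any of the 6 objects of D independently.
Number of functors = 6^4 = 1296

1296


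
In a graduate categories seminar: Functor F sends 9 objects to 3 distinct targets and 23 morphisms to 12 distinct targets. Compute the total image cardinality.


The image of F consists of distinct objects and distinct morphisms.
|Im(F)| on objects = 3
|Im(F)| on morphisms = 12
Total image cardinality = 3 + 12 = 15

15


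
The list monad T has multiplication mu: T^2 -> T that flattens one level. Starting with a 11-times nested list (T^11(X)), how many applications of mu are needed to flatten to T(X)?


Each application of mu: T^2 -> T removes one layer of nesting.
Starting at depth 11 (i.e., T^11(X)), we need to reach T(X).
Number of mu applications = 11 - 1 = 10

10


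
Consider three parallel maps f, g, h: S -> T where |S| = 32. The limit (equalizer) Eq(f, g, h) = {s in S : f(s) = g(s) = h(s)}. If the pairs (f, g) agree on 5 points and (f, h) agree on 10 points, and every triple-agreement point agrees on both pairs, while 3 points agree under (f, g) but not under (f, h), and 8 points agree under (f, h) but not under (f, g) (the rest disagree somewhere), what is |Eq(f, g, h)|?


Eq(f, g, h) is the triple-agreement set: points in S where all three
maps take the same value. Using inclusion-exclusion on the pairwise data:
Pair (f, g) agrees on 5 points; pair (f, h) on 10 points.
Points agreeing under (f, g) but not (f, h) = 3; under (f, h) but not (f, g) = 8.
Triple-agreement = agreement-in-(f, g) minus points that agree under (f, g) but not (f, h):
|Eq(f, g, h)| = 5 - 3 = 2
(cross-check via (f, h): 10 - 8 = 2.)

2


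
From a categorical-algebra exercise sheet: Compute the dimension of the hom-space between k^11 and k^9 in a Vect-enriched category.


In Vect-enriched categories, Hom(k^n, k^m) is the space of m x n matrices.
dim(Hom(k^11, k^9)) = 9 * 11 = 99

99


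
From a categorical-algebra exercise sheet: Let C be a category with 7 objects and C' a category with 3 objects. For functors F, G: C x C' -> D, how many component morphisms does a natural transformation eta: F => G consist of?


A natural transformation eta: F => G assigns one component morphism per
object of the domain category.
The domain is the product category C x C', so
|Ob(C x C')| = |Ob(C)| * |Ob(C')| = 7 * 3 = 21.
Therefore eta has 21 component morphisms.

21


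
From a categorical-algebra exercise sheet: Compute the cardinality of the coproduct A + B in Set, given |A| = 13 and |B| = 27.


In Set, the coproduct A + B is the disjoint union.
|A + B| = |A| + |B| = 13 + 27 = 40

40


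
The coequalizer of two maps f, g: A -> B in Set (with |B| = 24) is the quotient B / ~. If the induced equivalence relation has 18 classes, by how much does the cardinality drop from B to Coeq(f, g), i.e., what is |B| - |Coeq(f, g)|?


The coequalizer Coeq(f, g) = B / ~ has one element per equivalence class.
|B| = 24, |Coeq(f, g)| = 18.
|B| - |Coeq(f, g)| = 24 - 18 = 6.

6


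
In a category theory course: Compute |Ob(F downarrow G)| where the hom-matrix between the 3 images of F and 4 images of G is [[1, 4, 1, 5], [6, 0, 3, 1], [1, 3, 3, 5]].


Objects of (F downarrow G) are triples (a, b, h: F(a)->G(b)).
The count equals the sum of all entries in the hom-matrix.
sum(row 0) = 11
sum(row 1) = 10
sum(row 2) = 12
Grand total = 33

33


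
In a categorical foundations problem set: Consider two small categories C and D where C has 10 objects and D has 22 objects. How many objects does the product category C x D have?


The product category C x D has objects that are pairs (c, d).
Number of pairs = |Ob(C)| * |Ob(D)| = 10 * 22 = 220

220


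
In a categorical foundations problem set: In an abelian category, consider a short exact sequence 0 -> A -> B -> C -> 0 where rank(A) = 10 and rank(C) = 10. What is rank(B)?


For a short exact sequence 0 -> A -> B -> C -> 0,
rank is additive: rank(B) = rank(A) + rank(C).
rank(B) = 10 + 10 = 20

20


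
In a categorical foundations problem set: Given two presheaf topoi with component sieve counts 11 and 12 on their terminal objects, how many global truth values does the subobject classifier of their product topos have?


In a product of presheaf topoi E_1 x E_2, the subobject classifier
is Omega = Omega_1 x Omega_2 (componentwise), so
|Omega(top)| = |Omega_1(top_1)| * |Omega_2(top_2)|.
= 11 * 12 = 132.

132


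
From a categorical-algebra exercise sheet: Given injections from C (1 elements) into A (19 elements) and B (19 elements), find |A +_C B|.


The pushout A +_C B identifies the images of C in A and B.
|A +_C B| = |A| + |B| - |C| (for injections).
= 19 + 19 - 1 = 37

37


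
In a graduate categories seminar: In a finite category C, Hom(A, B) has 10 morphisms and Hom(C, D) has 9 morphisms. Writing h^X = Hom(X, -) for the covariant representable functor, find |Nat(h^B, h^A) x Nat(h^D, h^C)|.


By the Yoneda lemma, Nat(h^B, h^A) is isomorphic to Hom(A, B),
so |Nat(h^B, h^A)| = |Hom(A, B)| and |Nat(h^D, h^C)| = |Hom(C, D)|.
|Hom(A, B)| = 10, |Hom(C, D)| = 9.
|Nat(h^B, h^A) x Nat(h^D, h^C)| = 10 * 9 = 90

90


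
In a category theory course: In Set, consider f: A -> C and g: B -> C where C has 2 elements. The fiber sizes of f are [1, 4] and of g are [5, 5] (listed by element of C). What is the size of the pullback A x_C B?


The pullback A x_C B consists of pairs (a, b) with f(a) = g(b).
For each element c in C, the fiber product has |f^-1(c)| * |g^-1(c)| elements.
Summing over C: 1 * 5 + 4 * 5
= 5 + 20 = 25

25


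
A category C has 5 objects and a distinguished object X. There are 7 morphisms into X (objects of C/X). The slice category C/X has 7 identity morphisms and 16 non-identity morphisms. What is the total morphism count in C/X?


In the slice category C/X, objects are morphisms to X.
Identity morphisms: 7 (one per object of C/X).
Non-identity morphisms: 16.
Total = 7 + 16 = 23

23


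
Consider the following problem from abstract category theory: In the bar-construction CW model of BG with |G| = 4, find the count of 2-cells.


In the bar-construction CW model of BG, the n-cells are indexed by
n-tuples [g_1|...|g_n] of non-identity elements of G (degenerate
simplices with some g_i = e do not contribute cells), so there are
(|G| - 1)^n n-cells.
For dim = 2 with |G| = 4:
cells = (4 - 1)^2 = 3^2 = 9

9


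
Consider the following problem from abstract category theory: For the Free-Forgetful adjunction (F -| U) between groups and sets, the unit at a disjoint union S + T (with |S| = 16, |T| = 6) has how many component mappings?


The unit eta_X: X -> U(F(X)) of the Free-Forgetful adjunction
maps each element of X to a generator of F(X). For X = S + T (disjoint
union in Set), |S + T| = |S| + |T|.
Total mappings = 16 + 6 = 22.

22


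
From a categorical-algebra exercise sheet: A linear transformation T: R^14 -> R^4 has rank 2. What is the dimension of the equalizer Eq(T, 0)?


The equalizer of f and the zero map is ker(f).
By the rank-nullity theorem: dim(ker(f)) = dim(domain) - rank(f).
dim(ker(f)) = 14 - 2 = 12

12


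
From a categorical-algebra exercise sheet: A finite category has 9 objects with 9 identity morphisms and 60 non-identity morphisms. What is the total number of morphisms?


Each object has an identity morphism, giving 9 identities.
Adding the 60 non-identity morphisms:
Total = 9 + 60 = 69

69


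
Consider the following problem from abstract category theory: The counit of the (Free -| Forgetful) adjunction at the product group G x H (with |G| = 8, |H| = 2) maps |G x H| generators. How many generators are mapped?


The counit epsilon_K: F(U(K)) -> K of the Free-Forgetful adjunction
maps |K| generators of F(U(K)) into K. For K = G x H (the product group),
|G x H| = |G| * |H|.
Total generators mapped = 8 * 2 = 16.

16


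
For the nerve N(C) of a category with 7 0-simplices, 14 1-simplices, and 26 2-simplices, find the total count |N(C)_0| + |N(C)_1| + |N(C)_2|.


The 2-skeleton of the nerve N(C) consists of simplices in dimensions 0, 1, 2:
  |N(C)_0| = 7 (objects)
  |N(C)_1| = 14 (morphisms)
  |N(C)_2| = 26 (composable pairs)
Total = 7 + 14 + 26 = 47

47


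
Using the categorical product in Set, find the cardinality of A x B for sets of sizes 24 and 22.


In Set, the product A x B is the Cartesian product.
By the universal property, |A x B| = |A| * |B|.
|A x B| = 24 * 22 = 528

528


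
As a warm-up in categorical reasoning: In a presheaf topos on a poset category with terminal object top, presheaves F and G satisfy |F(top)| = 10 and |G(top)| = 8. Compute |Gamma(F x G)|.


Global sections of a presheaf on a poset with terminal top satisfy
Gamma(H) ~ H(top). Presheaves admit pointwise products, so
(F x G)(top) = F(top) x G(top) (Cartesian product).
|Gamma(F x G)| = |F(top)| * |G(top)| = 10 * 8 = 80.

80


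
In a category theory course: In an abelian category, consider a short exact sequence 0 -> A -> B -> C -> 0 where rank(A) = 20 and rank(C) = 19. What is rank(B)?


For a short exact sequence 0 -> A -> B -> C -> 0,
rank is additive: rank(B) = rank(A) + rank(C).
rank(B) = 20 + 19 = 39

39


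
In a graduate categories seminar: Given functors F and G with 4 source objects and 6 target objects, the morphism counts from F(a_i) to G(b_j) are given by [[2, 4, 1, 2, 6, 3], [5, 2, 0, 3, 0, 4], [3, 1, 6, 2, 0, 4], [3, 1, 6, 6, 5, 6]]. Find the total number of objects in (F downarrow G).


Objects of (F downarrow G) are triples (a, b, h: F(a)->G(b)).
The count equals the sum of all entries in the hom-matrix.
sum(row 0) = 18
sum(row 1) = 14
sum(row 2) = 16
sum(row 3) = 27
Grand total = 75

75


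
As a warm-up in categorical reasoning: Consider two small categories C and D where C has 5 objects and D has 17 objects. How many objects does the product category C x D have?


The product category C x D has objects that are pairs (c, d).
Number of pairs = |Ob(C)| * |Ob(D)| = 5 * 17 = 85

85


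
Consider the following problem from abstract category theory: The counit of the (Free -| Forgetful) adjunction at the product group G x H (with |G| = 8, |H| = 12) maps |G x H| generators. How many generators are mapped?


The counit epsilon_K: F(U(K)) -> K of the Free-Forgetful adjunction
maps |K| generators of F(U(K)) into K. For K = G x H (the product group),
|G x H| = |G| * |H|.
Total generators mapped = 8 * 12 = 96.

96


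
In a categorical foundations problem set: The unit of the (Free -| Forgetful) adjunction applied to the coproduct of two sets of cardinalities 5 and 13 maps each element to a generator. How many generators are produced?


The unit eta_X: X -> U(F(X)) of the Free-Forgetful adjunction
maps each element of X to a generator of F(X). For X = S + T (disjoint
union in Set), |S + T| = |S| + |T|.
Total mappings = 5 + 13 = 18.

18


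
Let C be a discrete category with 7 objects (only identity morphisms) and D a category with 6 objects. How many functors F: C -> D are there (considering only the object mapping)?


A functor from a discrete category C to D is determined by
where each object maps. Each of the 7 objects of C can map
to any of the 6 objects of D independently.
Number of functors = 6^7 = 279936

279936


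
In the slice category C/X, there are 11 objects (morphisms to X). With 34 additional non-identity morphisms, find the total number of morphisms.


In the slice category C/X, objects are morphisms to X.
Identity morphisms: 11 (one per object of C/X).
Non-identity morphisms: 34.
Total = 11 + 34 = 45

45


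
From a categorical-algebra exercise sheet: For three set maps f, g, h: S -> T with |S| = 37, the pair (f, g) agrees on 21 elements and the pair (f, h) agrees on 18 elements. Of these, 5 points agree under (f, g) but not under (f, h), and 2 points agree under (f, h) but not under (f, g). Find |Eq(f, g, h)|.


Eq(f, g, h) is the triple-agreement set: points in S where all three
maps take the same value. Using inclusion-exclusion on the pairwise data:
Pair (f, g) agrees on 21 points; pair (f, h) on 18 points.
Points agreeing under (f, g) but not (f, h) = 5; under (f, h) but not (f, g) = 2.
Triple-agreement = agreement-in-(f, g) minus points that agree under (f, g) but not (f, h):
|Eq(f, g, h)| = 21 - 5 = 16
(cross-check via (f, h): 18 - 2 = 16.)

16


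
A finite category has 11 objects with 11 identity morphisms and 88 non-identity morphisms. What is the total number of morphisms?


Each object has an identity morphism, giving 11 identities.
Adding the 88 non-identity morphisms:
Total = 11 + 88 = 99

99


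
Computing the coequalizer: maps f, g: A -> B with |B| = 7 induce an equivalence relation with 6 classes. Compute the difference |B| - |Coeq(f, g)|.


The coequalizer Coeq(f, g) = B / ~ has one element per equivalence class.
|B| = 7, |Coeq(f, g)| = 6.
|B| - |Coeq(f, g)| = 7 - 6 = 1.

1


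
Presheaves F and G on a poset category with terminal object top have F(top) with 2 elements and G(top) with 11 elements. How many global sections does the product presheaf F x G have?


Global sections of a presheaf on a poset with terminal top satisfy
Gamma(H) ~ H(top). Presheaves admit pointwise products, so
(F x G)(top) = F(top) x G(top) (Cartesian product).
|Gamma(F x G)| = |F(top)| * |G(top)| = 2 * 11 = 22.

22


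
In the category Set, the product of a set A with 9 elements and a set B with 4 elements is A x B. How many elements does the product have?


In Set, the product A x B is the Cartesian product.
By the universal property, |A x B| = |A| * |B|.
|A x B| = 9 * 4 = 36

36


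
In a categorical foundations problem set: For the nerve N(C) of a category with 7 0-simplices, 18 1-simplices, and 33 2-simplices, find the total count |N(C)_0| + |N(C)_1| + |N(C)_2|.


The 2-skeleton of the nerve N(C) consists of simplices in dimensions 0, 1, 2:
  |N(C)_0| = 7 (objects)
  |N(C)_1| = 18 (morphisms)
  |N(C)_2| = 33 (composable pairs)
Total = 7 + 18 + 33 = 58

58


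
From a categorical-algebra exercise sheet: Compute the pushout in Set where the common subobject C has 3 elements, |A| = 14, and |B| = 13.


The pushout A +_C B identifies the images of C in A and B.
|A +_C B| = |A| + |B| - |C| (for injections).
= 14 + 13 - 3 = 24

24


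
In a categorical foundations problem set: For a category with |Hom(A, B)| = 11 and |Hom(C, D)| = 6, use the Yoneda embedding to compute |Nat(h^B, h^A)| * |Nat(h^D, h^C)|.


By the Yoneda lemma, Nat(h^B, h^A) is isomorphic to Hom(A, B),
so |Nat(h^B, h^A)| = |Hom(A, B)| and |Nat(h^D, h^C)| = |Hom(C, D)|.
|Hom(A, B)| = 11, |Hom(C, D)| = 6.
|Nat(h^B, h^A) x Nat(h^D, h^C)| = 11 * 6 = 66

66


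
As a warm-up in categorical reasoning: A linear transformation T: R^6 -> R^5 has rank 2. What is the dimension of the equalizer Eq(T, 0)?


The equalizer of f and the zero map is ker(f).
By the rank-nullity theorem: dim(ker(f)) = dim(domain) - rank(f).
dim(ker(f)) = 6 - 2 = 4

4


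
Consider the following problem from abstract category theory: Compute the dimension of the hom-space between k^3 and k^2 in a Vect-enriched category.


In Vect-enriched categories, Hom(k^n, k^m) is the space of m x n matrices.
dim(Hom(k^3, k^2)) = 2 * 3 = 6

6


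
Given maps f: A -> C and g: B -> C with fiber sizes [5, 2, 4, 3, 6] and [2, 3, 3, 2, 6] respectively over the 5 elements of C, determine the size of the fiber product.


The pullback A x_C B consists of pairs (a, b) with f(a) = g(b).
For each element c in C, the fiber product has |f^-1(c)| * |g^-1(c)| elements.
Summing over C: 5 * 2 + 2 * 3 + 4 * 3 + 3 * 2 + 6 * 6
= 10 + 6 + 12 + 6 + 36 = 70

70


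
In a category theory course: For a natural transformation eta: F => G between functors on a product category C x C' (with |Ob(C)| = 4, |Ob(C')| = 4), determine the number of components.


A natural transformation eta: F => G assigns one component morphism per
object of the domain category.
The domain is the product category C x C', so
|Ob(C x C')| = |Ob(C)| * |Ob(C')| = 4 * 4 = 16.
Therefore eta has 16 component morphisms.

16


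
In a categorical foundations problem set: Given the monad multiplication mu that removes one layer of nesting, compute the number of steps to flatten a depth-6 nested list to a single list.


Each application of mu: T^2 -> T removes one layer of nesting.
Starting at depth 6 (i.e., T^6(X)), we need to reach T(X).
Number of mu applications = 6 - 1 = 5

5


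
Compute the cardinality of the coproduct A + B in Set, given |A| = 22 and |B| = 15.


In Set, the coproduct A + B is the disjoint union.
|A + B| = |A| + |B| = 22 + 15 = 37

37


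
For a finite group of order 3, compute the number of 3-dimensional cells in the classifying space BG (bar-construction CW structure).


In the bar-construction CW model of BG, the n-cells are indexed by
n-tuples [g_1|...|g_n] of non-identity elements of G (degenerate
simplices with some g_i = e do not contribute cells), so there are
(|G| - 1)^n n-cells.
For dim = 3 with |G| = 3:
cells = (3 - 1)^3 = 2^3 = 8

8


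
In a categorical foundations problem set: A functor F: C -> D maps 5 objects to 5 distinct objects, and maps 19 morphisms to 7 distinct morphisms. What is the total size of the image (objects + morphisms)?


The image of F consists of distinct objects and distinct morphisms.
|Im(F)| on objects = 5
|Im(F)| on morphisms = 7
Total image cardinality = 5 + 7 = 12

12


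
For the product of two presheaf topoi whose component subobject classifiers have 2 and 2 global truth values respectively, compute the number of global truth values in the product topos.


In a product of presheaf topoi E_1 x E_2, the subobject classifier
is Omega = Omega_1 x Omega_2 (componentwise), so
|Omega(top)| = |Omega_1(top_1)| * |Omega_2(top_2)|.
= 2 * 2 = 4.

4


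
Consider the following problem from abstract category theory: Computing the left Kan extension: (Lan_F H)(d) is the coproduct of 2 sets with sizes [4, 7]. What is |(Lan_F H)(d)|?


Pointwise, the left Kan extension (Lan_F H)(d) is the colimit, indexed
by the comma category (F downarrow d), of H composed with the
projection (F downarrow d) -> C. Here that colimit is given
as a coproduct (disjoint union) of sets, so its cardinality is the
sum of the sizes of the summands.
Coproduct of sets with sizes: 4 + 7
= 11

11


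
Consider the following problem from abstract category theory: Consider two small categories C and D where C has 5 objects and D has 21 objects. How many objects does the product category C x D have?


The product category C x D has objects that are pairs (c, d).
Number of pairs = |Ob(C)| * |Ob(D)| = 5 * 21 = 105

105


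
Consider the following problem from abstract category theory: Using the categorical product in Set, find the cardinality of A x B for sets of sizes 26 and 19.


In Set, the product A x B is the Cartesian product.
By the universal property, |A x B| = |A| * |B|.
|A x B| = 26 * 19 = 494

494


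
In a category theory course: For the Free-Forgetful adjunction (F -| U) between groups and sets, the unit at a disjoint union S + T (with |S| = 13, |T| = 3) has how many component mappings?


The unit eta_X: X -> U(F(X)) of the Free-Forgetful adjunction
maps each element of X to a generator of F(X). For X = S + T (disjoint
union in Set), |S + T| = |S| + |T|.
Total mappings = 13 + 3 = 16.

16


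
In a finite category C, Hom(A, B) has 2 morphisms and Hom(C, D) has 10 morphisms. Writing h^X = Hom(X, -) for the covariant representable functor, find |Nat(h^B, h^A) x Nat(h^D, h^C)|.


By the Yoneda lemma, Nat(h^B, h^A) is isomorphic to Hom(A, B),
so |Nat(h^B, h^A)| = |Hom(A, B)| and |Nat(h^D, h^C)| = |Hom(C, D)|.
|Hom(A, B)| = 2, |Hom(C, D)| = 10.
|Nat(h^B, h^A) x Nat(h^D, h^C)| = 2 * 10 = 20

20


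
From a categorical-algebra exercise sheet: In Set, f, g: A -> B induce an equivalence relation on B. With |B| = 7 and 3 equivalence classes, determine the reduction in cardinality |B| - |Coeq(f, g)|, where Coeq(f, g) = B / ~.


The coequalizer Coeq(f, g) = B / ~ has one element per equivalence class.
|B| = 7, |Coeq(f, g)| = 3.
|B| - |Coeq(f, g)| = 7 - 3 = 4.

4


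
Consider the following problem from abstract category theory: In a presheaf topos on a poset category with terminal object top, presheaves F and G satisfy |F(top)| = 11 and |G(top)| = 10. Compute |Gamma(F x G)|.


Global sections of a presheaf on a poset with terminal top satisfy
Gamma(H) ~ H(top). Presheaves admit pointwise products, so
(F x G)(top) = F(top) x G(top) (Cartesian product).
|Gamma(F x G)| = |F(top)| * |G(top)| = 11 * 10 = 110.

110


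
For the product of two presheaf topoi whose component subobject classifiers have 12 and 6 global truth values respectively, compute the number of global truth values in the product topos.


In a product of presheaf topoi E_1 x E_2, the subobject classifier
is Omega = Omega_1 x Omega_2 (componentwise), so
|Omega(top)| = |Omega_1(top_1)| * |Omega_2(top_2)|.
= 12 * 6 = 72.

72


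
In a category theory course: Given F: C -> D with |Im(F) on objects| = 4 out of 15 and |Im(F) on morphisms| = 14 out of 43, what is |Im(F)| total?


The image of F consists of distinct objects and distinct morphisms.
|Im(F)| on objects = 4
|Im(F)| on morphisms = 14
Total image cardinality = 4 + 14 = 18

18


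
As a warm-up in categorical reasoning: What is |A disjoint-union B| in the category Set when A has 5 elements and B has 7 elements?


In Set, the coproduct A + B is the disjoint union.
|A + B| = |A| + |B| = 5 + 7 = 12

12


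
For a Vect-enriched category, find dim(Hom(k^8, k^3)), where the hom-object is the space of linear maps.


In Vect-enriched categories, Hom(k^n, k^m) is the space of m x n matrices.
dim(Hom(k^8, k^3)) = 3 * 8 = 24

24


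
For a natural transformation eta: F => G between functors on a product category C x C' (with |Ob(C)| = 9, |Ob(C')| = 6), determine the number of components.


A natural transformation eta: F => G assigns one component morphism per
object of the domain category.
The domain is the product category C x C', so
|Ob(C x C')| = |Ob(C)| * |Ob(C')| = 9 * 6 = 54.
Therefore eta has 54 component morphisms.

54


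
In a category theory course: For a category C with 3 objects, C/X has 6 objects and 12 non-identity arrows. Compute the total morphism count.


In the slice category C/X, objects are morphisms to X.
Identity morphisms: 6 (one per object of C/X).
Non-identity morphisms: 12.
Total = 6 + 12 = 18

18


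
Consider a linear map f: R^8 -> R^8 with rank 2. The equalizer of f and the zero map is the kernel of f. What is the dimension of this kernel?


The equalizer of f and the zero map is ker(f).
By the rank-nullity theorem: dim(ker(f)) = dim(domain) - rank(f).
dim(ker(f)) = 8 - 2 = 6

6


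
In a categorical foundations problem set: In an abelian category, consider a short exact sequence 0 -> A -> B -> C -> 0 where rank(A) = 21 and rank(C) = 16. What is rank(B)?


For a short exact sequence 0 -> A -> B -> C -> 0,
rank is additive: rank(B) = rank(A) + rank(C).
rank(B) = 21 + 16 = 37

37


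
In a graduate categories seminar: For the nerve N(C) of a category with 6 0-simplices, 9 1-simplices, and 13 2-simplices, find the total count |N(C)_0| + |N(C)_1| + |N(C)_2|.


The 2-skeleton of the nerve N(C) consists of simplices in dimensions 0, 1, 2:
  |N(C)_0| = 6 (objects)
  |N(C)_1| = 9 (morphisms)
  |N(C)_2| = 13 (composable pairs)
Total = 6 + 9 + 13 = 28

28


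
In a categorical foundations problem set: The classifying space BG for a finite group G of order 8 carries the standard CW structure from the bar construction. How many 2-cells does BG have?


In the bar-construction CW model of BG, the n-cells are indexed by
n-tuples [g_1|...|g_n] of non-identity elements of G (degenerate
simplices with some g_i = e do not contribute cells), so there are
(|G| - 1)^n n-cells.
For dim = 2 with |G| = 8:
cells = (8 - 1)^2 = 7^2 = 49

49


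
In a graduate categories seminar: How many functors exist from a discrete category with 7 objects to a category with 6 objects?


A functor from a discrete category C to D is determined by
where each object maps. Each of the 7 objects of C can map
to any of the 6 objects of D independently.
Number of functors = 6^7 = 279936

279936


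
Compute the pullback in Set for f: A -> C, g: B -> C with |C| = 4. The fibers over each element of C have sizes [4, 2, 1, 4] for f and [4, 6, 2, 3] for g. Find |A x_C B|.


The pullback A x_C B consists of pairs (a, b) with f(a) = g(b).
For each element c in C, the fiber product has |f^-1(c)| * |g^-1(c)| elements.
Summing over C: 4 * 4 + 2 * 6 + 1 * 2 + 4 * 3
= 16 + 12 + 2 + 12 = 42

42


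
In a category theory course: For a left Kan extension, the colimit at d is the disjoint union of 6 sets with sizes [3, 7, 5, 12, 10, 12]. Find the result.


Pointwise, the left Kan extension (Lan_F H)(d) is the colimit, indexed
by the comma category (F downarrow d), of H composed with the
projection (F downarrow d) -> C. Here that colimit is given
as a coproduct (disjoint union) of sets, so its cardinality is the
sum of the sizes of the summands.
Coproduct of sets with sizes: 3 + 7 + 5 + 12 + 10 + 12
= 49

49


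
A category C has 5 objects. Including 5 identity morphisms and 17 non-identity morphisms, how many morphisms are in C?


Each object has an identity morphism, giving 5 identities.
Adding the 17 non-identity morphisms:
Total = 5 + 17 = 22

22


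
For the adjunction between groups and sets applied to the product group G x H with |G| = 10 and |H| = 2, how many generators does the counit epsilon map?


The counit epsilon_K: F(U(K)) -> K of the Free-Forgetful adjunction
maps |K| generators of F(U(K)) into K. For K = G x H (the product group),
|G x H| = |G| * |H|.
Total generators mapped = 10 * 2 = 20.

20


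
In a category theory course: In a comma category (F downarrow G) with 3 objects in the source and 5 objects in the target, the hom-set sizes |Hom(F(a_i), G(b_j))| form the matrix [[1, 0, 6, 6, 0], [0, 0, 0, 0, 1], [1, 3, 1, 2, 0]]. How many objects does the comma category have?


Objects of (F downarrow G) are triples (a, b, h: F(a)->G(b)).
The count equals the sum of all entries in the hom-matrix.
sum(row 0) = 13
sum(row 1) = 1
sum(row 2) = 7
Grand total = 21

21


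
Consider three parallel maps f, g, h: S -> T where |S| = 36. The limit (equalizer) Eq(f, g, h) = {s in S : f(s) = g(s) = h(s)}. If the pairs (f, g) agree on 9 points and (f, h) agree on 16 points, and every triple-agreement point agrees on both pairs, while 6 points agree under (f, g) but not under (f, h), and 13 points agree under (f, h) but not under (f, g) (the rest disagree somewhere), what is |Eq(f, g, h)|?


Eq(f, g, h) is the triple-agreement set: points in S where all three
maps take the same value. Using inclusion-exclusion on the pairwise data:
Pair (f, g) agrees on 9 points; pair (f, h) on 16 points.
Points agreeing under (f, g) but not (f, h) = 6; under (f, h) but not (f, g) = 13.
Triple-agreement = agreement-in-(f, g) minus points that agree under (f, g) but not (f, h):
|Eq(f, g, h)| = 9 - 6 = 3
(cross-check via (f, h): 16 - 13 = 3.)

3


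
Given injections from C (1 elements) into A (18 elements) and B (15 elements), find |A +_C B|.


The pushout A +_C B identifies the images of C in A and B.
|A +_C B| = |A| + |B| - |C| (for injections).
= 18 + 15 - 1 = 32

32


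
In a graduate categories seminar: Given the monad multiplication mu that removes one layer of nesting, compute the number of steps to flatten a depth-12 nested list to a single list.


Each application of mu: T^2 -> T removes one layer of nesting.
Starting at depth 12 (i.e., T^12(X)), we need to reach T(X).
Number of mu applications = 12 - 1 = 11

11


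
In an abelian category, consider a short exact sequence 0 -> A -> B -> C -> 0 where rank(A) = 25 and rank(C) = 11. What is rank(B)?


For a short exact sequence 0 -> A -> B -> C -> 0,
rank is additive: rank(B) = rank(A) + rank(C).
rank(B) = 25 + 11 = 36

36


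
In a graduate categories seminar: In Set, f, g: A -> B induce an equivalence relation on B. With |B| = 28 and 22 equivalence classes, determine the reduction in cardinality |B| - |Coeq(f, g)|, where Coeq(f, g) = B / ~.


The coequalizer Coeq(f, g) = B / ~ has one element per equivalence class.
|B| = 28, |Coeq(f, g)| = 22.
|B| - |Coeq(f, g)| = 28 - 22 = 6.

6


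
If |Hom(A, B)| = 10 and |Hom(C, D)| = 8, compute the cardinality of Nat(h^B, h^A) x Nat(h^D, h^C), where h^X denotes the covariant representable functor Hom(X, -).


By the Yoneda lemma, Nat(h^B, h^A) is isomorphic to Hom(A, B),
so |Nat(h^B, h^A)| = |Hom(A, B)| and |Nat(h^D, h^C)| = |Hom(C, D)|.
|Hom(A, B)| = 10, |Hom(C, D)| = 8.
|Nat(h^B, h^A) x Nat(h^D, h^C)| = 10 * 8 = 80

80


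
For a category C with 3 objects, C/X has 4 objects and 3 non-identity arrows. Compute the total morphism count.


In the slice category C/X, objects are morphisms to X.
Identity morphisms: 4 (one per object of C/X).
Non-identity morphisms: 3.
Total = 4 + 3 = 7

7


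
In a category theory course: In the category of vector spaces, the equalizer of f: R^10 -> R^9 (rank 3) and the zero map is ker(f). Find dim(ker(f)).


The equalizer of f and the zero map is ker(f).
By the rank-nullity theorem: dim(ker(f)) = dim(domain) - rank(f).
dim(ker(f)) = 10 - 3 = 7

7


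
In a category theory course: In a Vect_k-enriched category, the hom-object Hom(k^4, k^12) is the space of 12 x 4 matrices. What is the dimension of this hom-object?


In Vect-enriched categories, Hom(k^n, k^m) is the space of m x n matrices.
dim(Hom(k^4, k^12)) = 12 * 4 = 48

48


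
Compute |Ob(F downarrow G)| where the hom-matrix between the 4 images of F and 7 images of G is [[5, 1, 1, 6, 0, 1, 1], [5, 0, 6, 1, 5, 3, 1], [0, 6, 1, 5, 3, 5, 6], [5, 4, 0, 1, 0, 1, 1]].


Objects of (F downarrow G) are triples (a, b, h: F(a)->G(b)).
The count equals the sum of all entries in the hom-matrix.
sum(row 0) = 15
sum(row 1) = 21
sum(row 2) = 26
sum(row 3) = 12
Grand total = 74

74


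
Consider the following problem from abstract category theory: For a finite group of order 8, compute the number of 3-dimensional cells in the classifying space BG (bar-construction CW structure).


In the bar-construction CW model of BG, the n-cells are indexed by
n-tuples [g_1|...|g_n] of non-identity elements of G (degenerate
simplices with some g_i = e do not contribute cells), so there are
(|G| - 1)^n n-cells.
For dim = 3 with |G| = 8:
cells = (8 - 1)^3 = 7^3 = 343

343


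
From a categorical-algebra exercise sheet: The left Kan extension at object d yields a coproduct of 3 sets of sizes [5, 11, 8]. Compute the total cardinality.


Pointwise, the left Kan extension (Lan_F H)(d) is the colimit, indexed
by the comma category (F downarrow d), of H composed with the
projection (F downarrow d) -> C. Here that colimit is given
as a coproduct (disjoint union) of sets, so its cardinality is the
sum of the sizes of the summands.
Coproduct of sets with sizes: 5 + 11 + 8
= 24

24


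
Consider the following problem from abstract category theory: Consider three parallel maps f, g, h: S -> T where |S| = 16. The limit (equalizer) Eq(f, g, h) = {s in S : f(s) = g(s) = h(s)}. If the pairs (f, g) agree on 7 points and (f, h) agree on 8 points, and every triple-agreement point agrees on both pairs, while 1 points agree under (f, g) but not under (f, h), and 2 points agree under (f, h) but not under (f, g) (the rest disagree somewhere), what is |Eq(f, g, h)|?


Eq(f, g, h) is the triple-agreement set: points in S where all three
maps take the same value. Using inclusion-exclusion on the pairwise data:
Pair (f, g) agrees on 7 points; pair (f, h) on 8 points.
Points agreeing under (f, g) but not (f, h) = 1; under (f, h) but not (f, g) = 2.
Triple-agreement = agreement-in-(f, g) minus points that agree under (f, g) but not (f, h):
|Eq(f, g, h)| = 7 - 1 = 6
(cross-check via (f, h): 8 - 2 = 6.)

6


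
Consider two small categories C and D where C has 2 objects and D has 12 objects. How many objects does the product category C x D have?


The product category C x D has objects that are pairs (c, d).
Number of pairs = |Ob(C)| * |Ob(D)| = 2 * 12 = 24

24


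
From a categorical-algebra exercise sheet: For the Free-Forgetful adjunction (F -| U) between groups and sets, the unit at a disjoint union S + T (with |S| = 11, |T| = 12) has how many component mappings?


The unit eta_X: X -> U(F(X)) of the Free-Forgetful adjunction
maps each element of X to a generator of F(X). For X = S + T (disjoint
union in Set), |S + T| = |S| + |T|.
Total mappings = 11 + 12 = 23.

23


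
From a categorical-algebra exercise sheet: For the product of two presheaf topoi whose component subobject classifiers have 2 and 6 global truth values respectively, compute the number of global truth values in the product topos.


In a product of presheaf topoi E_1 x E_2, the subobject classifier
is Omega = Omega_1 x Omega_2 (componentwise), so
|Omega(top)| = |Omega_1(top_1)| * |Omega_2(top_2)|.
= 2 * 6 = 12.

12


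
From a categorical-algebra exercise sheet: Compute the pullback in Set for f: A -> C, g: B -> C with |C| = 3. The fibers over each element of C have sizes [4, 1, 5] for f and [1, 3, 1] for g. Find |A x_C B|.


The pullback A x_C B consists of pairs (a, b) with f(a) = g(b).
For each element c in C, the fiber product has |f^-1(c)| * |g^-1(c)| elements.
Summing over C: 4 * 1 + 1 * 3 + 5 * 1
= 4 + 3 + 5 = 12

12


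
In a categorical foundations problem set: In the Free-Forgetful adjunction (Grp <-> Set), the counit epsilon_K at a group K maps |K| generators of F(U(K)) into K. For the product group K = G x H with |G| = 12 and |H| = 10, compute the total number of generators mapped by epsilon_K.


The counit epsilon_K: F(U(K)) -> K of the Free-Forgetful adjunction
maps |K| generators of F(U(K)) into K. For K = G x H (the product group),
|G x H| = |G| * |H|.
Total generators mapped = 12 * 10 = 120.

120


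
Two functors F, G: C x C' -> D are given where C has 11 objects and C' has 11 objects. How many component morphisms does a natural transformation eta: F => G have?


A natural transformation eta: F => G assigns one component morphism per
object of the domain category.
The domain is the product category C x C', so
|Ob(C x C')| = |Ob(C)| * |Ob(C')| = 11 * 11 = 121.
Therefore eta has 121 component morphisms.

121
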